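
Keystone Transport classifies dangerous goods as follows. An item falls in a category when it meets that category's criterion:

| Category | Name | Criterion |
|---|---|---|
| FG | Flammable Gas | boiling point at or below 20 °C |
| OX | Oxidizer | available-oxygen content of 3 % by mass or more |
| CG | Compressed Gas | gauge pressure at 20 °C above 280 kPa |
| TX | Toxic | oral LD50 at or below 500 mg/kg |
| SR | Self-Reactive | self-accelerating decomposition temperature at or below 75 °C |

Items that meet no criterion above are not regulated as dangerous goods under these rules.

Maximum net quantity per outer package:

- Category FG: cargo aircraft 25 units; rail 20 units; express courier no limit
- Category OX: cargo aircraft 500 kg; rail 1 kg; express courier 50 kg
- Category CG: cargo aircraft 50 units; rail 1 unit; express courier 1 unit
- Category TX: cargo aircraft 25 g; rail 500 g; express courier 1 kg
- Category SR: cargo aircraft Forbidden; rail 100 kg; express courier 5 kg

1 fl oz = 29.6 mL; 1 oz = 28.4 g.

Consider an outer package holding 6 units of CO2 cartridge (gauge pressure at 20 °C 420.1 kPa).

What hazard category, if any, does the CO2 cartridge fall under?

Category CG

The CO2 cartridge has gauge pressure at 20 °C 420.1 kPa, which is > 280 kPa, so it is Category CG (Compressed Gas).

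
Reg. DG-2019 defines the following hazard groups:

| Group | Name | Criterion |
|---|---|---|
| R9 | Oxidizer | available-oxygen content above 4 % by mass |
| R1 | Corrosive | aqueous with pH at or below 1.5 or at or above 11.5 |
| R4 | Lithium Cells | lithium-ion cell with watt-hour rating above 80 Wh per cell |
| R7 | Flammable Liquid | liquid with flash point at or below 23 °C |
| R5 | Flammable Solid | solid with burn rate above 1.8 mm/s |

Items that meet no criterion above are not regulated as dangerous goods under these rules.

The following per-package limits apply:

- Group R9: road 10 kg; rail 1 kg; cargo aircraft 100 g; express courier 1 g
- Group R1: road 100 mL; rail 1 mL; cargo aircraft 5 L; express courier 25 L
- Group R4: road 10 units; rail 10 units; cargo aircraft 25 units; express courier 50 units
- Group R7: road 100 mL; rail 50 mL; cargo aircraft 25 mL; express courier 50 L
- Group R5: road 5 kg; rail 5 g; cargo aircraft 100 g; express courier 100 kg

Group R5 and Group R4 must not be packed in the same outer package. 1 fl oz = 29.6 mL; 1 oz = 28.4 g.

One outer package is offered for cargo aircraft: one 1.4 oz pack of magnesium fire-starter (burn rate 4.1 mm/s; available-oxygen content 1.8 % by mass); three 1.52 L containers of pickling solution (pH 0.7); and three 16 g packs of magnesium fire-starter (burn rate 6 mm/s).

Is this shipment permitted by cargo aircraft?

With burn rate 4.1 mm/s (> 1.8 mm/s), the magnesium fire-starter falls in Group R5.
With pH 0.7 (≤ 1.5), the pickling solution falls in Group R1.
The magnesium fire-starter has burn rate 6 mm/s, which is > 1.8 mm/s, so it is Group R5 (Flammable Solid).
Group R5 net quantity: (one 1.4 oz pack = 39.76 g) + (three 16 g packs = 48 g) = 87.76 g.
87.76 g is within the cargo aircraft limit of 100 g for Group R5.
Group R1 quantity: three 1.52 L containers = 4.56 L.
4.56 L is within the cargo aircraft limit of 5 L for Group R1.
The segregation rule (Group R5 with Group R4) does not apply to Group R5 with Group R1.
Every hazard group is within its cargo aircraft limit and no segregation rule is violated.

Yes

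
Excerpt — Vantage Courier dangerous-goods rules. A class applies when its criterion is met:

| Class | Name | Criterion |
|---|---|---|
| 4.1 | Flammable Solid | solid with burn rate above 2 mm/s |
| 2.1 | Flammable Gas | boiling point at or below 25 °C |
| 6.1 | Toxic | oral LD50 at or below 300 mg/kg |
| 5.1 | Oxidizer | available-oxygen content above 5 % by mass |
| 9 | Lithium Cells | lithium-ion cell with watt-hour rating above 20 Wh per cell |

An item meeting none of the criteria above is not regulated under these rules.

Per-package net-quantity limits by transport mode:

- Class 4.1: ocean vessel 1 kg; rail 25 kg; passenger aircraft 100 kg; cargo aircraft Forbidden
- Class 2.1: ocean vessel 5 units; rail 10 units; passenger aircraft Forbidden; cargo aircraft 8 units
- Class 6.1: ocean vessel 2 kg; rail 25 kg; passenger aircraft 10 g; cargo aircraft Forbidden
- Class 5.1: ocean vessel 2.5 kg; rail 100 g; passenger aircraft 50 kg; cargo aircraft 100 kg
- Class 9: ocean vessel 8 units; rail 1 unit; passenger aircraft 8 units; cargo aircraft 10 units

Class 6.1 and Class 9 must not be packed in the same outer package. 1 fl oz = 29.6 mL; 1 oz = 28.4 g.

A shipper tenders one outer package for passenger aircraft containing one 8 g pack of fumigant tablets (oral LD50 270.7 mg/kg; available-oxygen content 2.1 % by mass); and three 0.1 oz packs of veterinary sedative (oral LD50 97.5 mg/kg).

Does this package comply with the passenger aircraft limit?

No

With oral LD50 270.7 mg/kg (≤ 300 mg/kg), the fumigant tablets fall in Class 6.1.
The veterinary sedative has oral LD50 97.5 mg/kg, which is ≤ 300 mg/kg, so it is Class 6.1 (Toxic).
Class 6.1 net quantity: 8 g + (three 0.1 oz packs = 8.52 g) = 16.52 g.
16.52 g > 10 g (passenger aircraft limit, Class 6.1) — over the limit.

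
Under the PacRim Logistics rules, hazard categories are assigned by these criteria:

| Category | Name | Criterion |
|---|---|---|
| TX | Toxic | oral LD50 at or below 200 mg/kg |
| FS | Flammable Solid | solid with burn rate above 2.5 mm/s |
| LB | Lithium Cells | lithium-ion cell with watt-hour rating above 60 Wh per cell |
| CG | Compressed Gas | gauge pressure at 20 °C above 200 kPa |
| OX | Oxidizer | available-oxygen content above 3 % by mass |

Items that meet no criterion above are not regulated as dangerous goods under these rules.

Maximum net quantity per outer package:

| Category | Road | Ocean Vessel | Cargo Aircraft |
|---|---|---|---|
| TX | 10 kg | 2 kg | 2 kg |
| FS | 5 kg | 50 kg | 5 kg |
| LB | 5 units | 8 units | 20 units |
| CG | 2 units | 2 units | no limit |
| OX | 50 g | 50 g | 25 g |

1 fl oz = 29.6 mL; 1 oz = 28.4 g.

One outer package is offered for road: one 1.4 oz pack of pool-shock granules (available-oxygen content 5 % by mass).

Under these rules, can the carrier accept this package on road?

Yes

The pool-shock granules have available-oxygen content 5 % by mass, which is > 3 % by mass, so they are Category OX (Oxidizer).
Category OX quantity: one 1.4 oz pack = 39.76 g.
That is within the Category OX road limit of 50 g.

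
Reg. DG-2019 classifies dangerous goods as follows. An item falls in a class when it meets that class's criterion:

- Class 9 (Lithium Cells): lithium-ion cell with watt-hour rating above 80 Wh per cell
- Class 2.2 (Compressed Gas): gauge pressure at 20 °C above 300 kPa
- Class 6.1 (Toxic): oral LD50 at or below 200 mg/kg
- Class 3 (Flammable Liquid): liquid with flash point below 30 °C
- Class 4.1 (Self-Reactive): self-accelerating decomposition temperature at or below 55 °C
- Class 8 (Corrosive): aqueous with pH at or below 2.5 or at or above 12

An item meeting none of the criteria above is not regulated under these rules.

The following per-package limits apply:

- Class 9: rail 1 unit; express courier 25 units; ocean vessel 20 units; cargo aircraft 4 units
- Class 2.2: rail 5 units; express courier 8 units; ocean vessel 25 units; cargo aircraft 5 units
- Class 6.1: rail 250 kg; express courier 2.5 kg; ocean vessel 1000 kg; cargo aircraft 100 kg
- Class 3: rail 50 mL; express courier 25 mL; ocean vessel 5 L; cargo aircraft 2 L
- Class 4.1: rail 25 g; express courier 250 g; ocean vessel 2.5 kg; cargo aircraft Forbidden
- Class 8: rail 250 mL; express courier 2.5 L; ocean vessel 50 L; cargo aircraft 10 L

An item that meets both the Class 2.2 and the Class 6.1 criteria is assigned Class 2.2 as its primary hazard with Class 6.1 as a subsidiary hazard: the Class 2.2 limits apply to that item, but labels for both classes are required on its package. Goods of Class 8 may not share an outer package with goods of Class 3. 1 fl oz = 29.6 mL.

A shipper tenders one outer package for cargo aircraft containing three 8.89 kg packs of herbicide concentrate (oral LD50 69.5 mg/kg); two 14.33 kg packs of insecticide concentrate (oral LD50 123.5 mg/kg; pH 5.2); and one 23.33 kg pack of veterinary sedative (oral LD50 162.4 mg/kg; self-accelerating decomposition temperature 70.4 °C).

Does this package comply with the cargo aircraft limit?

The herbicide concentrate has oral LD50 69.5 mg/kg, which is ≤ 200 mg/kg, so it is Class 6.1 (Toxic).
Oral LD50 123.5 mg/kg meets the Class 6.1 criterion (Toxic), so the insecticide concentrate is Class 6.1.
The veterinary sedative has oral LD50 162.4 mg/kg, which is ≤ 200 mg/kg, so it is Class 6.1 (Toxic).
Total Class 6.1: (three 8.89 kg packs = 26.67 kg) + (two 14.33 kg packs = 28.66 kg) + 23.33 kg = 78.66 kg.
That is within the Class 6.1 cargo aircraft limit of 100 kg.

Yes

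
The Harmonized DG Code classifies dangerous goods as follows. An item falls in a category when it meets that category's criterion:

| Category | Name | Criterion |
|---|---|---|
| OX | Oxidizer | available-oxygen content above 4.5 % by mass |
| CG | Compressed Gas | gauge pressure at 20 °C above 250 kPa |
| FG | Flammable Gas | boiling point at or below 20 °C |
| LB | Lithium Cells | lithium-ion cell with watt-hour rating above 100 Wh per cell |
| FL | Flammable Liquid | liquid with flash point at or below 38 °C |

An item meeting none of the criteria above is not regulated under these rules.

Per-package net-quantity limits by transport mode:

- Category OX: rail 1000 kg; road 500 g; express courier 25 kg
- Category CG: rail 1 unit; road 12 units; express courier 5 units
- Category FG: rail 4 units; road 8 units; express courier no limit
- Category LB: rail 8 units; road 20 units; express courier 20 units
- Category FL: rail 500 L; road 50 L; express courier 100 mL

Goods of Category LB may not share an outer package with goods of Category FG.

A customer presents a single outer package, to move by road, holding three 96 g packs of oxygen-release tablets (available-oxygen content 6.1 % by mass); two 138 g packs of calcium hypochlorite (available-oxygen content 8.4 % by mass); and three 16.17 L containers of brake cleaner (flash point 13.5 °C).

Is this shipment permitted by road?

No

Available-oxygen content 6.1 % by mass meets the Category OX criterion (Oxidizer), so the oxygen-release tablets are Category OX.
Calcium hypochlorite: available-oxygen content 8.4 % by mass > 4.5 % by mass → Category OX (Oxidizer).
Brake cleaner: flash point 13.5 °C ≤ 38 °C → Category FL (Flammable Liquid).
Category OX net quantity: (three 96 g packs = 288 g) + (two 138 g packs = 276 g) = 564 g.
564 g exceeds the road limit of 500 g for Category OX.
Category FL quantity: three 16.17 L containers = 48.51 L.
48.51 L ≤ 50 L (road limit, Category FL) — within limit.
The segregation rule (Category LB with Category FG) does not apply to Category OX with Category FL.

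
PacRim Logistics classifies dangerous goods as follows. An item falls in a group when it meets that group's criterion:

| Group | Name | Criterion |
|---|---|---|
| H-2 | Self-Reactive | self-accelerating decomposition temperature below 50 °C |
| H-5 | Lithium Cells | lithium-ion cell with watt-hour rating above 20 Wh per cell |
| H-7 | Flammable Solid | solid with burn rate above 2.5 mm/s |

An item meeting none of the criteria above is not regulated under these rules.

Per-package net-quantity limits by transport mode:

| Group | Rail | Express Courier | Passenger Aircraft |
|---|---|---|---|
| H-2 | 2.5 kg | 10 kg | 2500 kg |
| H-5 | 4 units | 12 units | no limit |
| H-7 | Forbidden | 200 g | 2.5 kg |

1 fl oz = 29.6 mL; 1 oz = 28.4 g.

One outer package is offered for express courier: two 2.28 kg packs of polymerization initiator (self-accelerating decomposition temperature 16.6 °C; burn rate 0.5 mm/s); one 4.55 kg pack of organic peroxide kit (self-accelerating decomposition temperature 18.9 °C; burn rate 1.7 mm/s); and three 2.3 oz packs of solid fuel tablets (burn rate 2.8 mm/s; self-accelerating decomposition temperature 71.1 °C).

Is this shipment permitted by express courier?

With self-accelerating decomposition temperature 16.6 °C (< 50 °C), the polymerization initiator falls in Group H-2.
The organic peroxide kit has self-accelerating decomposition temperature 18.9 °C, which is < 50 °C, so it is Group H-2 (Self-Reactive).
With burn rate 2.8 mm/s (> 2.5 mm/s), the solid fuel tablets fall in Group H-7.
Group H-7 quantity: three 2.3 oz packs = 195.96 g.
195.96 g ≤ 200 g (express courier limit, Group H-7) — within limit.
Group H-2 net quantity: (two 2.28 kg packs = 4.56 kg) + 4.55 kg = 9.11 kg.
That is within the Group H-2 express courier limit of 10 kg.
Every hazard group is within its express courier limit and no segregation rule is violated.

Yes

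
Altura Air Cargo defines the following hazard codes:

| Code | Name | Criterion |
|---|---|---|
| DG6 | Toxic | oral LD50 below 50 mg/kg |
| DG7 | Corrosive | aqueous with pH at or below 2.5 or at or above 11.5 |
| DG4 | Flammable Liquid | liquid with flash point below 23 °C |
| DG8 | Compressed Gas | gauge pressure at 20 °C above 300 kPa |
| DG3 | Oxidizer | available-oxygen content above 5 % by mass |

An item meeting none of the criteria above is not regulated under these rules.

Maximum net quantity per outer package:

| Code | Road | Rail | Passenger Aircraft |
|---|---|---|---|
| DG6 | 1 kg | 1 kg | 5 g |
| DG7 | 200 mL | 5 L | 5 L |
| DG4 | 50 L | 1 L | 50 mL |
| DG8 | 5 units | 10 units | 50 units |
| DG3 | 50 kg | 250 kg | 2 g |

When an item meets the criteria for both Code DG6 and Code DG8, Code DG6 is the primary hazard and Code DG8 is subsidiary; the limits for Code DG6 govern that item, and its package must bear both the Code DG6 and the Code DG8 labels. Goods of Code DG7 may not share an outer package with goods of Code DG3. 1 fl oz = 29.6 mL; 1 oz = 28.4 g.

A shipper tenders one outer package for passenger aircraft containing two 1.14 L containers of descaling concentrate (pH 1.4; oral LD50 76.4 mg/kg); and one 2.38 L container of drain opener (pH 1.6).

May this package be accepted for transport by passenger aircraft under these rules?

Yes

The descaling concentrate has pH 1.4, which is ≤ 2.5, so it is Code DG7 (Corrosive).
Drain opener: pH 1.6 ≤ 2.5 → Code DG7 (Corrosive).
Code DG7 net quantity: (two 1.14 L containers = 2.28 L) + 2.38 L = 4.66 L.
That is within the Code DG7 passenger aircraft limit of 5 L.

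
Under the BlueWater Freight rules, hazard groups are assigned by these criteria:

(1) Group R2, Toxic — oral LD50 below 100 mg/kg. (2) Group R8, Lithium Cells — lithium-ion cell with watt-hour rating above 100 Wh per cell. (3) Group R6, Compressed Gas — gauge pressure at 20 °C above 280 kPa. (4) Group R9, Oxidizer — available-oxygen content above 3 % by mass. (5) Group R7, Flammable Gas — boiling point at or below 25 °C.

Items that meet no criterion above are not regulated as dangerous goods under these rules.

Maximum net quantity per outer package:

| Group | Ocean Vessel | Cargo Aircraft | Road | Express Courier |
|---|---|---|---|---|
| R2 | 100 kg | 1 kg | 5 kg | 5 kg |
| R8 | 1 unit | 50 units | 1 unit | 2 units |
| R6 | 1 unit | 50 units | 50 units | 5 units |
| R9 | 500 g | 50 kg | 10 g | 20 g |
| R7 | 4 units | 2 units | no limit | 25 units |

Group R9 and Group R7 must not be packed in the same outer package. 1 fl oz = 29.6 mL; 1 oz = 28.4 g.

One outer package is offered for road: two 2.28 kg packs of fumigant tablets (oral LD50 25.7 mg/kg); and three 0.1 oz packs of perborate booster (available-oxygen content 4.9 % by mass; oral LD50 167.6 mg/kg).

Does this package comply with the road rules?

Yes

Oral LD50 25.7 mg/kg meets the Group R2 criterion (Toxic), so the fumigant tablets are Group R2.
Perborate booster: available-oxygen content 4.9 % by mass > 3 % by mass → Group R9 (Oxidizer).
Group R9 quantity: three 0.1 oz packs = 8.52 g.
That is within the Group R9 road limit of 10 g.
Group R2 quantity: two 2.28 kg packs = 4.56 kg.
4.56 kg is within the road limit of 5 kg for Group R2.
The segregation rule (Group R9 with Group R7) does not apply to Group R9 with Group R2.
Every hazard group is within its road limit and no segregation rule is violated.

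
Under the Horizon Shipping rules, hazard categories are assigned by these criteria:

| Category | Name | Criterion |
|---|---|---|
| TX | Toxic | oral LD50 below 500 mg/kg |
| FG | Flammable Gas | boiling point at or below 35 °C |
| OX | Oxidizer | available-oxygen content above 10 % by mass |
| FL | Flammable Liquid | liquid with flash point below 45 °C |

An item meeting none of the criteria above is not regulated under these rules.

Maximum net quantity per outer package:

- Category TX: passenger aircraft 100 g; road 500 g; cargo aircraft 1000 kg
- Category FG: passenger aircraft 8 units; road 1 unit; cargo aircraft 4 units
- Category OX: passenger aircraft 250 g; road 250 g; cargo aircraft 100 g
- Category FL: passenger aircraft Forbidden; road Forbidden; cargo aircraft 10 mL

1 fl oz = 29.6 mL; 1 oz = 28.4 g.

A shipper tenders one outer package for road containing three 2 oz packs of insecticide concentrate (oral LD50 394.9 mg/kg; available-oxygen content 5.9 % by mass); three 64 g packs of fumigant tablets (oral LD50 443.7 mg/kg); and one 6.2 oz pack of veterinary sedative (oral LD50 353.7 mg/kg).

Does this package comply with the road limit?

Oral LD50 394.9 mg/kg meets the Category TX criterion (Toxic), so the insecticide concentrate is Category TX.
Fumigant tablets: oral LD50 443.7 mg/kg < 500 mg/kg → Category TX (Toxic).
Veterinary sedative: oral LD50 353.7 mg/kg < 500 mg/kg → Category TX (Toxic).
Total Category TX: (three 2 oz packs = 170.4 g) + (three 64 g packs = 192 g) + (one 6.2 oz pack = 176.08 g) = 538.48 g.
538.48 g exceeds the road limit of 500 g for Category TX.

No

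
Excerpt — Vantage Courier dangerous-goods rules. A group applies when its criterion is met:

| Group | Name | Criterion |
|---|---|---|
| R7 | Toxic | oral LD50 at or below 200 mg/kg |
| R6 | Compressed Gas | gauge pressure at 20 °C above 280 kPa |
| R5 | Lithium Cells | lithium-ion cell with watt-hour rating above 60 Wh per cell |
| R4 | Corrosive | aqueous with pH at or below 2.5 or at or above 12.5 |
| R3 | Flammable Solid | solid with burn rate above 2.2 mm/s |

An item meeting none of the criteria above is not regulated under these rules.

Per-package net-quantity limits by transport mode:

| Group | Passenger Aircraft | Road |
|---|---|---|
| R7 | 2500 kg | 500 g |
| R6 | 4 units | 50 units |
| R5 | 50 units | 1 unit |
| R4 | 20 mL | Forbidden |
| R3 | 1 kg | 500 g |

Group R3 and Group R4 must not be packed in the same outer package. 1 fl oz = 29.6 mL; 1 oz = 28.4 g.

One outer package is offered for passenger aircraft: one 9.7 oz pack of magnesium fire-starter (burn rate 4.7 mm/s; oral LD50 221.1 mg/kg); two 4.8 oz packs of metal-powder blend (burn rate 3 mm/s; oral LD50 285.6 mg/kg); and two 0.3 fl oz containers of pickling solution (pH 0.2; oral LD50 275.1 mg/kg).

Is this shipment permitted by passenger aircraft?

Magnesium fire-starter: burn rate 4.7 mm/s > 2.2 mm/s → Group R3 (Flammable Solid).
Metal-powder blend: burn rate 3 mm/s > 2.2 mm/s → Group R3 (Flammable Solid).
Pickling solution: pH 0.2 ≤ 2.5 → Group R4 (Corrosive).
Group R3 net quantity: (one 9.7 oz pack = 275.48 g) + (two 4.8 oz packs = 272.64 g) = 548.12 g.
548.12 g is within the passenger aircraft limit of 1 kg for Group R3.
Group R4 quantity: two 0.3 fl oz containers = 17.76 mL.
17.76 mL ≤ 20 mL (passenger aircraft limit, Group R4) — within limit.
Group R3 and Group R4 may not share an outer package.

No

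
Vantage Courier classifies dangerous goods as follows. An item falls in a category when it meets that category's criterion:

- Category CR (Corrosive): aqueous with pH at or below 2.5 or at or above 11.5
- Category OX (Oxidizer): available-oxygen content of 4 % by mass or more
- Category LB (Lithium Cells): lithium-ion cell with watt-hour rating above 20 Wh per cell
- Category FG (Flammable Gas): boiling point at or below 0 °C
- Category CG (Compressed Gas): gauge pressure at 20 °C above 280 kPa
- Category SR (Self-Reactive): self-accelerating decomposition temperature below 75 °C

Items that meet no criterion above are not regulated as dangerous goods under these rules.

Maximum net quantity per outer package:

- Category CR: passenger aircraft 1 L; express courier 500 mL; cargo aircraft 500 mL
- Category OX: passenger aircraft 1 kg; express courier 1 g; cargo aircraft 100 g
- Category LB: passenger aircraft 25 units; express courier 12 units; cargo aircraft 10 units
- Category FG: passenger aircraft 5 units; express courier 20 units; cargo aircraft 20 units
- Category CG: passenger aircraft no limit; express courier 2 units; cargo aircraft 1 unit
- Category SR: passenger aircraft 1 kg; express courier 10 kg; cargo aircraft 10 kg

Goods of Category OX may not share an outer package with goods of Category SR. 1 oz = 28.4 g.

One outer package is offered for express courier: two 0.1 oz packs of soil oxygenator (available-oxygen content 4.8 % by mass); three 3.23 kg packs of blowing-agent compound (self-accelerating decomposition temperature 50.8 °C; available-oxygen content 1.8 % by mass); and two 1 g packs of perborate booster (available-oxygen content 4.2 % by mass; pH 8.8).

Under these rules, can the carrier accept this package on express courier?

No

With available-oxygen content 4.8 % by mass (≥ 4 % by mass), the soil oxygenator falls in Category OX.
The blowing-agent compound has self-accelerating decomposition temperature 50.8 °C, which is < 75 °C, so it is Category SR (Self-Reactive).
Available-oxygen content 4.2 % by mass meets the Category OX criterion (Oxidizer), so the perborate booster is Category OX.
Category OX net quantity: (two 0.1 oz packs = 5.68 g) + (two 1 g packs = 2 g) = 7.68 g.
That exceeds the Category OX express courier limit of 1 g.
Category SR quantity: three 3.23 kg packs = 9.69 kg.
That is within the Category SR express courier limit of 10 kg.
Category OX and Category SR may not share an outer package.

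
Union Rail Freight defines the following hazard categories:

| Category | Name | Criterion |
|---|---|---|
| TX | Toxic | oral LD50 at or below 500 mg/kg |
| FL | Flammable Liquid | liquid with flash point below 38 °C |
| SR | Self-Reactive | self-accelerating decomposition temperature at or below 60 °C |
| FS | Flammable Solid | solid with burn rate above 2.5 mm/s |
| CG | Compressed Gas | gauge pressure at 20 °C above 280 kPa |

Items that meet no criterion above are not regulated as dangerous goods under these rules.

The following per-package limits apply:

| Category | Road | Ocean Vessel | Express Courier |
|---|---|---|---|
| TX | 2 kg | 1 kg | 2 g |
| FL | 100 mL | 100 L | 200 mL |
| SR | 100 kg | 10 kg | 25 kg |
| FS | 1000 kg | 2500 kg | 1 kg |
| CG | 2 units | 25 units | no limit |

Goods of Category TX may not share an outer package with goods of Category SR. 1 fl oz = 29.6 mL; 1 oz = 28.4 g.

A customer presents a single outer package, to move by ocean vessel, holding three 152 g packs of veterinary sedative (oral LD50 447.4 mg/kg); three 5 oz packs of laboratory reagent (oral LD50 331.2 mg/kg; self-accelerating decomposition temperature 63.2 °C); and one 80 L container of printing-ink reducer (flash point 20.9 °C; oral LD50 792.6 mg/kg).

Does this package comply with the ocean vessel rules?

Oral LD50 447.4 mg/kg meets the Category TX criterion (Toxic), so the veterinary sedative is Category TX.
Laboratory reagent: oral LD50 331.2 mg/kg ≤ 500 mg/kg → Category TX (Toxic).
Flash point 20.9 °C meets the Category FL criterion (Flammable Liquid), so the printing-ink reducer is Category FL.
Total Category TX: (three 152 g packs = 456 g) + (three 5 oz packs = 426 g) = 882 g.
That is within the Category TX ocean vessel limit of 1 kg.
Category FL quantity: 80 L.
80 L ≤ 100 L (ocean vessel limit, Category FL) — within limit.
The segregation rule (Category TX with Category SR) does not apply to Category TX with Category FL.
Every hazard category is within its ocean vessel limit and no segregation rule is violated.

Yes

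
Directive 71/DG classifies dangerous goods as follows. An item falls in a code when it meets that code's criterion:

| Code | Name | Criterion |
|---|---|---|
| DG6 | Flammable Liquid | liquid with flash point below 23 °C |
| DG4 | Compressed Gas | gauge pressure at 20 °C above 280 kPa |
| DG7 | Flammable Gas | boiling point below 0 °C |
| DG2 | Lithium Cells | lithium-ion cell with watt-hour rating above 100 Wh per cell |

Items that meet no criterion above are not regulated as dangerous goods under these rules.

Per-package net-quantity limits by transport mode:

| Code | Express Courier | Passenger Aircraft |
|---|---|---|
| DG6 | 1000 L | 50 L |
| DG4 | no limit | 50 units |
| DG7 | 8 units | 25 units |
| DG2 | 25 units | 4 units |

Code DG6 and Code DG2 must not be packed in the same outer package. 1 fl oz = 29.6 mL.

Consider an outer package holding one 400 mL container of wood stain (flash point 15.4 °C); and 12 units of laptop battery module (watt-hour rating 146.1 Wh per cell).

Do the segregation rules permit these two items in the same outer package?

No

The wood stain has flash point 15.4 °C, which is < 23 °C, so it is Code DG6 (Flammable Liquid).
Watt-hour rating 146.1 Wh per cell meets the Code DG2 criterion (Lithium Cells), so the laptop battery module is Code DG2.
Code DG6 and Code DG2 may not share an outer package.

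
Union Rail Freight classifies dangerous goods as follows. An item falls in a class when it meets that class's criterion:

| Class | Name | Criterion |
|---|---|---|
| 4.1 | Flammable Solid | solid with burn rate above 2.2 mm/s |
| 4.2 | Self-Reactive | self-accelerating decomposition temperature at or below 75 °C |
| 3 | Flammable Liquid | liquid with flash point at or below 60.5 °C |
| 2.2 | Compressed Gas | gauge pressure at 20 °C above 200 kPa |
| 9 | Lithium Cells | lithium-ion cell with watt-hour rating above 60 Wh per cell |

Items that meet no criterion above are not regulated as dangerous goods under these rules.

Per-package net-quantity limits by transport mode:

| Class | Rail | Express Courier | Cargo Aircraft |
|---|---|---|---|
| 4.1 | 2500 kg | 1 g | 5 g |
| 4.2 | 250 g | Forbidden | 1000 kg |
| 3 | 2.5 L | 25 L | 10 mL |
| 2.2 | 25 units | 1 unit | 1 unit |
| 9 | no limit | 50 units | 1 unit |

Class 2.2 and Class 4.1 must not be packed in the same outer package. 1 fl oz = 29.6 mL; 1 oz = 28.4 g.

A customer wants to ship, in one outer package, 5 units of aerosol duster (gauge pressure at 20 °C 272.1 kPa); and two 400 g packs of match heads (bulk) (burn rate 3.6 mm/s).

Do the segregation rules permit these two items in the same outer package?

The aerosol duster has gauge pressure at 20 °C 272.1 kPa, which is > 200 kPa, so it is Class 2.2 (Compressed Gas).
The match heads (bulk) have burn rate 3.6 mm/s, which is > 2.2 mm/s, so they are Class 4.1 (Flammable Solid).
Class 2.2 and Class 4.1 may not share an outer package.

No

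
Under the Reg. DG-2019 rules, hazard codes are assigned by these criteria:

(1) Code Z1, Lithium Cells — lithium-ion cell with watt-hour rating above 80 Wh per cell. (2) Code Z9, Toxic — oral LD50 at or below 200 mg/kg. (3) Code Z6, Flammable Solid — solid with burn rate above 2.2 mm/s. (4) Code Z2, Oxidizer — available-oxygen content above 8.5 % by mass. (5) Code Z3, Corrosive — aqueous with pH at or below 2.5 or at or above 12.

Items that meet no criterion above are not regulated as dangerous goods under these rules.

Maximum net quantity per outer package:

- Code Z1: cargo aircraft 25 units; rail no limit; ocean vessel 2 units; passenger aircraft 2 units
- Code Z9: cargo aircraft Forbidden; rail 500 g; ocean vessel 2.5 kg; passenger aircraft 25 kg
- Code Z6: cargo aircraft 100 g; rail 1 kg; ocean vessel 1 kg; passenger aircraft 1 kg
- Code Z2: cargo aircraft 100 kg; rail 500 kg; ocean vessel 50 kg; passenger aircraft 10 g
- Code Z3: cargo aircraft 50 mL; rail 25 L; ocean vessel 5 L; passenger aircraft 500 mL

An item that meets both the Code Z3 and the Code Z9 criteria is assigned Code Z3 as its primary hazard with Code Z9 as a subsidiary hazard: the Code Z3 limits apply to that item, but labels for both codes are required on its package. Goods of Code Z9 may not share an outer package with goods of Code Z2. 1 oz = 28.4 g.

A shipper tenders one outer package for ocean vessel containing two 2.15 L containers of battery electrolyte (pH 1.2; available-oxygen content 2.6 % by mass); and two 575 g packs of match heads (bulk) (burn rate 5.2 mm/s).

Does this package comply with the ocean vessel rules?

The battery electrolyte has pH 1.2, which is ≤ 2.5, so it is Code Z3 (Corrosive).
Match heads (bulk): burn rate 5.2 mm/s > 2.2 mm/s → Code Z6 (Flammable Solid).
Code Z6 quantity: two 575 g packs = 1.15 kg.
1.15 kg > 1 kg (ocean vessel limit, Code Z6) — over the limit.
Code Z3 quantity: two 2.15 L containers = 4.3 L.
That is within the Code Z3 ocean vessel limit of 5 L.
The segregation rule (Code Z9 with Code Z2) does not apply to Code Z6 with Code Z3.

No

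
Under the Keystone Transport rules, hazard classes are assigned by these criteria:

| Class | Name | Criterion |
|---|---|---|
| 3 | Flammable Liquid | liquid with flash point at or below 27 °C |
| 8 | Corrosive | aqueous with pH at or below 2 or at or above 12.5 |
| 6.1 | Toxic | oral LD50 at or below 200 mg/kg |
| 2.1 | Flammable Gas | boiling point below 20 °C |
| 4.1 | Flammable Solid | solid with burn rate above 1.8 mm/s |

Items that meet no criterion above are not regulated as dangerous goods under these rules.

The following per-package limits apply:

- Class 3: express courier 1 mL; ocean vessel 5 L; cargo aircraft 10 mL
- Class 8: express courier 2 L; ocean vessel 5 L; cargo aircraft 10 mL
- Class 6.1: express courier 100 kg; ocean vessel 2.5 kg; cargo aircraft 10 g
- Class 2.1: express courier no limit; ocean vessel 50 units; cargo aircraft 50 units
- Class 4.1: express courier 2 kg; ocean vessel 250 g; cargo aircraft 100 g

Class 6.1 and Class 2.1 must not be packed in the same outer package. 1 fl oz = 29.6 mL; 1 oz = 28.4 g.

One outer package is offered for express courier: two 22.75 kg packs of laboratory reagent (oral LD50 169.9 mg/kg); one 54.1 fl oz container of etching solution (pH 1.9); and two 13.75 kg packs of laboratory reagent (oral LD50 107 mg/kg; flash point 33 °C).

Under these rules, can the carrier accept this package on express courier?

Oral LD50 169.9 mg/kg meets the Class 6.1 criterion (Toxic), so the laboratory reagent is Class 6.1.
The etching solution has pH 1.9, which is ≤ 2, so it is Class 8 (Corrosive).
Oral LD50 107 mg/kg meets the Class 6.1 criterion (Toxic), so the laboratory reagent is Class 6.1.
Total Class 6.1: (two 22.75 kg packs = 45.5 kg) + (two 13.75 kg packs = 27.5 kg) = 73 kg.
73 kg ≤ 100 kg (express courier limit, Class 6.1) — within limit.
Class 8 quantity: one 54.1 fl oz container = 1601.36 mL.
1601.36 mL is within the express courier limit of 2 L for Class 8.
The segregation rule (Class 6.1 with Class 2.1) does not apply to Class 6.1 with Class 8.
Every hazard class is within its express courier limit and no segregation rule is violated.

Yes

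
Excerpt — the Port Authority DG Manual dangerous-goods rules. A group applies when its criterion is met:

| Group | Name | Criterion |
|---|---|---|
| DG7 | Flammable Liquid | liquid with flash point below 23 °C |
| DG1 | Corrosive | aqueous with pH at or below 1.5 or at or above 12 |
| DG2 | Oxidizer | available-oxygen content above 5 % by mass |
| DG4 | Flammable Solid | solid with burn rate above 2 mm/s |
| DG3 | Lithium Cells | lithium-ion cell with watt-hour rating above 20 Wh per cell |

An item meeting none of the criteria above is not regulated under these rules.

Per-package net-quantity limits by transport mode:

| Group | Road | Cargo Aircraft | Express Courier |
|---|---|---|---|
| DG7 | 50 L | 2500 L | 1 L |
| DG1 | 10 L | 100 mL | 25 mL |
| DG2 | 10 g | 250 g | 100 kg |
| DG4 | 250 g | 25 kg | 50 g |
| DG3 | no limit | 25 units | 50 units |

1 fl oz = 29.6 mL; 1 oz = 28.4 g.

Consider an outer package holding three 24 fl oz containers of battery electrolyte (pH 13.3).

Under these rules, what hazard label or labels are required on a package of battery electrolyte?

With pH 13.3 (≥ 12), the battery electrolyte falls in Group DG1.
Only the Group DG1 label is required.

Group DG1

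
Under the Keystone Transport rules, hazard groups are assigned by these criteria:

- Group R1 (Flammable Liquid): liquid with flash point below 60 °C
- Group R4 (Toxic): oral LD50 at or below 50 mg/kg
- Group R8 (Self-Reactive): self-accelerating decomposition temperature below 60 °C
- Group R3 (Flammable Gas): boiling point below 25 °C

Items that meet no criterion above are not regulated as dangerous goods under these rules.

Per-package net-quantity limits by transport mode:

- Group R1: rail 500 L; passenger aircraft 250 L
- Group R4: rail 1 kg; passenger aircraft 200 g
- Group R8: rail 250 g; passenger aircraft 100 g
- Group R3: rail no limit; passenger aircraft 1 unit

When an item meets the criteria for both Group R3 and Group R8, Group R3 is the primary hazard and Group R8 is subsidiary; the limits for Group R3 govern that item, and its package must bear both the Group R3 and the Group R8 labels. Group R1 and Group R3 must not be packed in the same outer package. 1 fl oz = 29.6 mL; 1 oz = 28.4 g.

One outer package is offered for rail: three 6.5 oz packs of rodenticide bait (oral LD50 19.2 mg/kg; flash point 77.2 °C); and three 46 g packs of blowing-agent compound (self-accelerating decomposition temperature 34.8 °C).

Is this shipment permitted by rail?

Yes

With oral LD50 19.2 mg/kg (≤ 50 mg/kg), the rodenticide bait falls in Group R4.
Self-accelerating decomposition temperature 34.8 °C meets the Group R8 criterion (Self-Reactive), so the blowing-agent compound is Group R8.
Group R8 quantity: three 46 g packs = 138 g.
138 g ≤ 250 g (rail limit, Group R8) — within limit.
Group R4 quantity: three 6.5 oz packs = 553.8 g.
553.8 g is within the rail limit of 1 kg for Group R4.
The segregation rule (Group R1 with Group R3) does not apply to Group R8 with Group R4.
Every hazard group is within its rail limit and no segregation rule is violated.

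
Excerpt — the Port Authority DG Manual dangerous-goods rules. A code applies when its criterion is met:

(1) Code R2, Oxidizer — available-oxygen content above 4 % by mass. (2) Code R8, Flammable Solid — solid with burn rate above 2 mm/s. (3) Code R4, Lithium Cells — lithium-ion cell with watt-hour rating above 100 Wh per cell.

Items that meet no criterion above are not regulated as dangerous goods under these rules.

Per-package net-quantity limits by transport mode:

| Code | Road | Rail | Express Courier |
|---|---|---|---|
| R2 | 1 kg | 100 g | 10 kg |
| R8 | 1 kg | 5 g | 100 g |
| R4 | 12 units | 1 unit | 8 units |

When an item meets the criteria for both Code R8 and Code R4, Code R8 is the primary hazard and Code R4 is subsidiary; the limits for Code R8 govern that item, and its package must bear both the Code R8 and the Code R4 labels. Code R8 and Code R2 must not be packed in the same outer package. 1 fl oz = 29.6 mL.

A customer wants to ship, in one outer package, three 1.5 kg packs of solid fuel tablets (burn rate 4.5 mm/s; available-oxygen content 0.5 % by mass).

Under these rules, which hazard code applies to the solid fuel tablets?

Code R8

With burn rate 4.5 mm/s (> 2 mm/s), the solid fuel tablets fall in Code R8.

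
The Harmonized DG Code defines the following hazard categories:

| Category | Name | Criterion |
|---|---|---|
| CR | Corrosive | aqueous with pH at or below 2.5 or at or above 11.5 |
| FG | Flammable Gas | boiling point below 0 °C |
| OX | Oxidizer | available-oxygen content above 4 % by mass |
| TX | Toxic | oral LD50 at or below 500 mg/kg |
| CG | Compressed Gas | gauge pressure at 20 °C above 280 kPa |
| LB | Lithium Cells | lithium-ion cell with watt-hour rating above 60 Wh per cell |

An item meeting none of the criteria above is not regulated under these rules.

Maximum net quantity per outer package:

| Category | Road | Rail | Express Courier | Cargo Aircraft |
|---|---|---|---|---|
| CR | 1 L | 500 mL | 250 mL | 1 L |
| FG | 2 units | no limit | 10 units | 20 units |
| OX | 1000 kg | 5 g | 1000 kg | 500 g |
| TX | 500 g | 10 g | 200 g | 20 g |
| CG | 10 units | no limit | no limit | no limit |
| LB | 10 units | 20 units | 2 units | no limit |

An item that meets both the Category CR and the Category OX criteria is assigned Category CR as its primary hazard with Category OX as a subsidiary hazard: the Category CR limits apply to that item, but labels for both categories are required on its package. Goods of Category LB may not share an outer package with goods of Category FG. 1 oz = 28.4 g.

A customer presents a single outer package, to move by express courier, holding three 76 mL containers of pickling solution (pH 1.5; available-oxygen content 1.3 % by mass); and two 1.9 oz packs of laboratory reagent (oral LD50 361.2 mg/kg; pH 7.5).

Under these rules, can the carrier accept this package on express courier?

Yes

With pH 1.5 (≤ 2.5), the pickling solution falls in Category CR.
With oral LD50 361.2 mg/kg (≤ 500 mg/kg), the laboratory reagent falls in Category TX.
Category TX quantity: two 1.9 oz packs = 107.92 g.
That is within the Category TX express courier limit of 200 g.
Category CR quantity: three 76 mL containers = 228 mL.
228 mL ≤ 250 mL (express courier limit, Category CR) — within limit.
The segregation rule (Category LB with Category FG) does not apply to Category TX with Category CR.
Every hazard category is within its express courier limit and no segregation rule is violated.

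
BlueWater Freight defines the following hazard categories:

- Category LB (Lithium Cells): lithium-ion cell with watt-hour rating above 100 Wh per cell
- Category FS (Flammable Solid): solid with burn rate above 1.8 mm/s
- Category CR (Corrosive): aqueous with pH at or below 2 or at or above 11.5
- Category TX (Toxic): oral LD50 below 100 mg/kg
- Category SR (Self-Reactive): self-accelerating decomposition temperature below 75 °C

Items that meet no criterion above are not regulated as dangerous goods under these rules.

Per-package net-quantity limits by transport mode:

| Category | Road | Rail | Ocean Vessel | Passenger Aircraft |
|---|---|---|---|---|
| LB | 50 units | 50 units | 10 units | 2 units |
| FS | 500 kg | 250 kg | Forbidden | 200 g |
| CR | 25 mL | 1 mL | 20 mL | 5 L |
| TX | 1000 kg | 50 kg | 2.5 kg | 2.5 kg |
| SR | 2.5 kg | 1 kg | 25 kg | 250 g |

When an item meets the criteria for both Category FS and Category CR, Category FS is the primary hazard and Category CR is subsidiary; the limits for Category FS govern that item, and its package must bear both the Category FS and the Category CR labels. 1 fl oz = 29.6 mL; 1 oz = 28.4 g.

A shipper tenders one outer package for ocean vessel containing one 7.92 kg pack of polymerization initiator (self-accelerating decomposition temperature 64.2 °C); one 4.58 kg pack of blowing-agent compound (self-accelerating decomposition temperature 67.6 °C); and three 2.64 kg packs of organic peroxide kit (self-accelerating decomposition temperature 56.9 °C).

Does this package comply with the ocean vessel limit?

Yes

Polymerization initiator: self-accelerating decomposition temperature 64.2 °C < 75 °C → Category SR (Self-Reactive).
Blowing-agent compound: self-accelerating decomposition temperature 67.6 °C < 75 °C → Category SR (Self-Reactive).
The organic peroxide kit has self-accelerating decomposition temperature 56.9 °C, which is < 75 °C, so it is Category SR (Self-Reactive).
Total Category SR: 7.92 kg + 4.58 kg + (three 2.64 kg packs = 7.92 kg) = 20.42 kg.
20.42 kg is within the ocean vessel limit of 25 kg for Category SR.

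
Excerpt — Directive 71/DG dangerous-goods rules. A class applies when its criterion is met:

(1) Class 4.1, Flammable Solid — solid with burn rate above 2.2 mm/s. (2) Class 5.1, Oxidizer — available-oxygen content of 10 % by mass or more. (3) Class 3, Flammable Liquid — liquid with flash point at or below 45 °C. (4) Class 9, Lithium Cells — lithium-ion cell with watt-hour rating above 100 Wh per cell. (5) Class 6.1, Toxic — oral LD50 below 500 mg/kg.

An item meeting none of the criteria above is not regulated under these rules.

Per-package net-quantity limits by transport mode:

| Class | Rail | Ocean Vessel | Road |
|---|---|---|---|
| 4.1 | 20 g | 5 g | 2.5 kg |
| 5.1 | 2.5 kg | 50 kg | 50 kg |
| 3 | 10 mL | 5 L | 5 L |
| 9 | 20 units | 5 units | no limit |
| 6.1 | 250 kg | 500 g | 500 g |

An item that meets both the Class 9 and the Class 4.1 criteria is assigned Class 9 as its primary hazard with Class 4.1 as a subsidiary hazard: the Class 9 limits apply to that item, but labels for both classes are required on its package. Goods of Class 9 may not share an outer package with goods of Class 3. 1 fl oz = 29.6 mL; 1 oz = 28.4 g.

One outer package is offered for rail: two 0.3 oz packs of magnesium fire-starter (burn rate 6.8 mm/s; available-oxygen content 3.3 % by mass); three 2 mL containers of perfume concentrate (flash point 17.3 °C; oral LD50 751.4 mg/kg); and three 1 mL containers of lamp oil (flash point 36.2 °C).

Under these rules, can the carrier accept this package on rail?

Yes

With burn rate 6.8 mm/s (> 2.2 mm/s), the magnesium fire-starter falls in Class 4.1.
The perfume concentrate has flash point 17.3 °C, which is ≤ 45 °C, so it is Class 3 (Flammable Liquid).
Lamp oil: flash point 36.2 °C ≤ 45 °C → Class 3 (Flammable Liquid).
Total Class 3: (three 2 mL containers = 6 mL) + (three 1 mL containers = 3 mL) = 9 mL.
9 mL ≤ 10 mL (rail limit, Class 3) — within limit.
Class 4.1 quantity: two 0.3 oz packs = 17.04 g.
That is within the Class 4.1 rail limit of 20 g.
The segregation rule (Class 9 with Class 3) does not apply to Class 3 with Class 4.1.
Every hazard class is within its rail limit and no segregation rule is violated.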